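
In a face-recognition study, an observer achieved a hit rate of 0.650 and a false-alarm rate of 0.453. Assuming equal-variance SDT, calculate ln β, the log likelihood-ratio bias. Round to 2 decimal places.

ln β = -0.07

Φ⁻¹(0.650) = 0.385, Φ⁻¹(0.453) = -0.118
ln β = −½·[z(H)² − z(FA)²] = −0.5 × (0.148 − 0.014) = -0.067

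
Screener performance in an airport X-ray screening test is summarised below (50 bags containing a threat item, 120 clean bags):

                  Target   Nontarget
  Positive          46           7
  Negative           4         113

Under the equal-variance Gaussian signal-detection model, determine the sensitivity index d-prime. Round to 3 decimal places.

d-prime = 2.974

H = 46/50 = 0.9200
FA = 7/120 = 0.0583
Φ⁻¹(H) = Φ⁻¹(0.9200) = 1.4051
Φ⁻¹(FA) = Φ⁻¹(0.0583) = -1.5692
d' = z(H) − z(FA) = 1.4051 − (-1.5692) = 2.9743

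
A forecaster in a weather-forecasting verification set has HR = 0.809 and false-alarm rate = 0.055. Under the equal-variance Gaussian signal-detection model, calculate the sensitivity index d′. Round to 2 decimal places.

d′ = 2.47

z(0.809) = 0.8742, z(0.055) = -1.5982
d' = z(H) − z(FA) = 0.8742 − (-1.5982) = 2.4724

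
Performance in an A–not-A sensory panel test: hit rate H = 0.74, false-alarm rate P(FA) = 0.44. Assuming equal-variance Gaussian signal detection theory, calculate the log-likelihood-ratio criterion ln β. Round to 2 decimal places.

ln β = -0.20

z(H) = z(0.74) = 0.643
z(FA) = z(0.44) = -0.151
ln β = −½·[z(H)² − z(FA)²] = −0.5 × (0.413 − 0.023) = -0.195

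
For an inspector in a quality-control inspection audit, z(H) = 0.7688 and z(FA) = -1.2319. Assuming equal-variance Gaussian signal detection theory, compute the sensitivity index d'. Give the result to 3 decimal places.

d' = 2.001

d' = z(H) − z(FA) = 0.7688 − (-1.2319) = 2.0007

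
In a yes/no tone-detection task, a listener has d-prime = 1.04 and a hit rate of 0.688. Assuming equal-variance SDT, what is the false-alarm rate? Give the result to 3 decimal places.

z(hit rate) = z(0.688) = 0.4902
z(FA) = z(H) − d' = 0.4902 − 1.04 = -0.5498
false-alarm rate = Φ(-0.5498) = 0.2912

false-alarm rate = 0.291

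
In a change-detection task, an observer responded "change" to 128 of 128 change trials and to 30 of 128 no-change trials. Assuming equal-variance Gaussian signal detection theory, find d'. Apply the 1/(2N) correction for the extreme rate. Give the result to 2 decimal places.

d' = 3.38

The hit rate is 128/128 = 1, so apply the 1/(2N) correction: H → 1 − 1/(2·128) = 0.99609.
z(H) = z(0.99609) = 2.660
z(FA) = z(0.23438) = -0.724
d' = 2.660 − (-0.724) = 3.384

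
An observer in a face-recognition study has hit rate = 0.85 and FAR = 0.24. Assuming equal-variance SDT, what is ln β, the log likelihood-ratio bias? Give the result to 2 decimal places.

ln β = -0.29

Φ⁻¹(H) = Φ⁻¹(0.85) = 1.036
Φ⁻¹(FA) = Φ⁻¹(0.24) = -0.706
ln β = −½·[z(H)² − z(FA)²] = −0.5 × (1.073 − 0.498) = -0.2875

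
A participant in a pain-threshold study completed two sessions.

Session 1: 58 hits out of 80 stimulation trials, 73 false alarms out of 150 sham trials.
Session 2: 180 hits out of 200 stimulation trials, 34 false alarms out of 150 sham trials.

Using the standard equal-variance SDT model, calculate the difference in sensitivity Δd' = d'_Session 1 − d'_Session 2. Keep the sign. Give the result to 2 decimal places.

Δd' = -1.40

Session 1: z(0.7250) = 0.598, z(0.4867) = -0.033, d' = 0.631
Session 2: z(0.9000) = 1.282, z(0.2267) = -0.750, d' = 2.032
Δd' = d'_Session 1 − d'_Session 2 = 0.631 − 2.032 = -1.401
Session 2 has the higher sensitivity.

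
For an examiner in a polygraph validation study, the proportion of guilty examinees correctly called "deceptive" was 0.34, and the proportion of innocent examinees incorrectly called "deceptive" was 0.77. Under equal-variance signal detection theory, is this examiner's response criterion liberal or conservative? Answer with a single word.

z(H) = -0.412, z(FA) = 0.739
c = −½·(z(H) + z(FA)) = -0.1635
c < 0 → liberal criterion (biased toward responding “yes”).

liberal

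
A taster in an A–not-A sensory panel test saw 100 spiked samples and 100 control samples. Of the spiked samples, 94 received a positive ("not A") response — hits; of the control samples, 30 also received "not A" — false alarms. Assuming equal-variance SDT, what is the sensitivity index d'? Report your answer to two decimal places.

H = 94/100 = 0.9400
FA = 30/100 = 0.3000
Φ⁻¹(H) = Φ⁻¹(0.9400) = 1.5548
Φ⁻¹(FA) = Φ⁻¹(0.3000) = -0.5244
d' = z(H) − z(FA) = 1.5548 − (-0.5244) = 2.0792

d' = 2.08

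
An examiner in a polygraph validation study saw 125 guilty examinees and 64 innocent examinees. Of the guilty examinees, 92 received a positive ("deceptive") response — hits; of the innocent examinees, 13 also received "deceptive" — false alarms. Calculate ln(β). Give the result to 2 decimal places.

H = 92/125 = 0.7360
FA = 13/64 = 0.2031
z(0.7360) = 0.631, z(0.2031) = -0.831
ln β = −½·[z(H)² − z(FA)²] = −0.5 × (0.398 − 0.691) = 0.1465

ln β = 0.15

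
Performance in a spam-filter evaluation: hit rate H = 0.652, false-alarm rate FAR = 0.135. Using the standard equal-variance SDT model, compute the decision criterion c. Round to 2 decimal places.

z(H) = 0.391
z(FA) = -1.103
c = −½·[z(H) + z(FA)] = −0.5 × (0.391 + (-1.103)) = 0.356
c > 0: the classifier has a conservative response bias.

c = 0.36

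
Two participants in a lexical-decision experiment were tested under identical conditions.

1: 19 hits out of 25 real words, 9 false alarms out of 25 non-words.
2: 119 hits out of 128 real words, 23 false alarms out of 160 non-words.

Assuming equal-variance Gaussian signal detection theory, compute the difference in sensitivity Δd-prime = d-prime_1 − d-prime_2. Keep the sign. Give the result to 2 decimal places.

1: z(0.7600) = 0.706, z(0.3600) = -0.358, d' = 1.064
2: z(0.9297) = 1.474, z(0.1437) = -1.064, d' = 2.538
Δd' = d'_1 − d'_2 = 1.064 − 2.538 = -1.474
2 has the higher sensitivity.

Δd-prime = -1.47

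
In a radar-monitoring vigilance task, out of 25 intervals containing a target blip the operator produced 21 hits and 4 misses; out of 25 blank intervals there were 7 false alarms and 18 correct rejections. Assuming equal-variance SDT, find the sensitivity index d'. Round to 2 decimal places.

H = 21/25 = 0.8400
FA = 7/25 = 0.2800
z(H) = z(0.8400) = 0.994
z(FA) = z(0.2800) = -0.583
d' = z(H) − z(FA) = 0.994 − (-0.583) = 1.577

d' = 1.58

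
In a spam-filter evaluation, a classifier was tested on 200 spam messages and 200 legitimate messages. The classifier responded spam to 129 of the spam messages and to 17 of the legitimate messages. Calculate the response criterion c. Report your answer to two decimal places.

c = 0.50

H = 129/200 = 0.6450
FA = 17/200 = 0.0850
Φ⁻¹(0.6450) = 0.372, Φ⁻¹(0.0850) = -1.372
c = −½·[z(H) + z(FA)] = −0.5 × (0.372 + (-1.372)) = 0.500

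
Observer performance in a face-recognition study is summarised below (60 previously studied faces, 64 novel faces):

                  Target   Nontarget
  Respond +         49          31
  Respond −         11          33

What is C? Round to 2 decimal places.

C = -0.43

H = 49/60 = 0.8167
FA = 31/64 = 0.4844
z(H) = 0.903
z(FA) = -0.039
c = −½·[z(H) + z(FA)] = −0.5 × (0.903 + (-0.039)) = -0.432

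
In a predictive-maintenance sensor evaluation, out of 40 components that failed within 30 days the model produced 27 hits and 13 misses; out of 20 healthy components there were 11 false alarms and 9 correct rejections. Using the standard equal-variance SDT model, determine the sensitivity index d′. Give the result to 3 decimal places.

H = 27/40 = 0.6750
FA = 11/20 = 0.5500
z(0.6750) = 0.4538, z(0.5500) = 0.1257
d' = z(H) − z(FA) = 0.4538 − 0.1257 = 0.3281

d′ = 0.328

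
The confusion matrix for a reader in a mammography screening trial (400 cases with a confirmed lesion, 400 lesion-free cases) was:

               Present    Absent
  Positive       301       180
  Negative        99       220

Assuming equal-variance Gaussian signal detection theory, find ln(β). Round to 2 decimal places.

ln β = -0.22

H = 301/400 = 0.7525
FA = 180/400 = 0.4500
Φ⁻¹(H) = 0.682
Φ⁻¹(FA) = -0.126
ln β = −½·[z(H)² − z(FA)²] = −0.5 × (0.465 − 0.016) = -0.2245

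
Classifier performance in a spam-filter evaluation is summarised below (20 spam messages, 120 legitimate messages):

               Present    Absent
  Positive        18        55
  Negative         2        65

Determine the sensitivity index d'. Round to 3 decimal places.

d' = 1.386

H = 18/20 = 0.9000
FA = 55/120 = 0.4583
Φ⁻¹(H) = 1.2816
Φ⁻¹(FA) = -0.1047
d' = z(H) − z(FA) = 1.2816 − (-0.1047) = 1.3863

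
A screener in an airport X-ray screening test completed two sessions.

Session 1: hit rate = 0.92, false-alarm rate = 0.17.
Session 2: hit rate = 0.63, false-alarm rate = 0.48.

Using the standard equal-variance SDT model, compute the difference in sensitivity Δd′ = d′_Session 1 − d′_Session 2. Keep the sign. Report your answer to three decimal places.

Session 1: z(0.92) = 1.4051, z(0.17) = -0.9542, d' = 2.3593
Session 2: z(0.63) = 0.3319, z(0.48) = -0.0502, d' = 0.3821
Δd' = d'_Session 1 − d'_Session 2 = 2.3593 − 0.3821 = 1.9772
Session 1 has the higher sensitivity.

Δd′ = 1.977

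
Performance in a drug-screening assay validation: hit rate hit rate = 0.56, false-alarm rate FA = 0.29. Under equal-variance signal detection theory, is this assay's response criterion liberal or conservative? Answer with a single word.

conservative

z(H) = 0.151, z(FA) = -0.553
c = −½·(z(H) + z(FA)) = 0.201
c > 0 → conservative criterion (biased toward responding “no”).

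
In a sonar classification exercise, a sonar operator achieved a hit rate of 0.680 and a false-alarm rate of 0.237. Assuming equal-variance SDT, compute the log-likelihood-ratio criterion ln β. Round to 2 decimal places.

z(H) = z(0.680) = 0.468
z(FA) = z(0.237) = -0.716
ln β = −½·[z(H)² − z(FA)²] = −0.5 × (0.219 − 0.513) = 0.147

ln β = 0.15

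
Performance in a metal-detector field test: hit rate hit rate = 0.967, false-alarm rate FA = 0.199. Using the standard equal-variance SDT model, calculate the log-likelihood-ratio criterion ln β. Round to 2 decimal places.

Φ⁻¹(H) = 1.838
Φ⁻¹(FA) = -0.845
ln β = −½·[z(H)² − z(FA)²] = −0.5 × (3.378 − 0.714) = -1.332

ln β = -1.33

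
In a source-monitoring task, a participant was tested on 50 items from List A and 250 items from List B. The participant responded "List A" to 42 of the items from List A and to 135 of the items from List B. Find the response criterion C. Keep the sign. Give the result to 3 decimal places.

C = -0.547

H = 42/50 = 0.8400
FA = 135/250 = 0.5400
Φ⁻¹(H) = 0.9945
Φ⁻¹(FA) = 0.1004
c = −½·[z(H) + z(FA)] = −0.5 × (0.9945 + 0.1004) = -0.54745
c < 0: the participant has a liberal response bias.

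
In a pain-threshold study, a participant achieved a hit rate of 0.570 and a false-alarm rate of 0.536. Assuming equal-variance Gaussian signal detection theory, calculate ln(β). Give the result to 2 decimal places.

ln β = -0.01

Φ⁻¹(H) = Φ⁻¹(0.570) = 0.176
Φ⁻¹(FA) = Φ⁻¹(0.536) = 0.090
ln β = −½·[z(H)² − z(FA)²] = −0.5 × (0.031 − 0.008) = -0.0115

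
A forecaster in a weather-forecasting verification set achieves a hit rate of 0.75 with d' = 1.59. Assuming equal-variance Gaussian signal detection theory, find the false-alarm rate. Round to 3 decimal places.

false-alarm rate = 0.180

z(hit rate) = z(0.75) = 0.6745
z(FA) = z(H) − d' = 0.6745 − 1.59 = -0.9155
false-alarm rate = Φ(-0.9155) = 0.1800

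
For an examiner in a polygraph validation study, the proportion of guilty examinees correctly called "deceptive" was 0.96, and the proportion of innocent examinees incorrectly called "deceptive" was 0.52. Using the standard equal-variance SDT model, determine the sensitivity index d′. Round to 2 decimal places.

d′ = 1.70

Φ⁻¹(H) = 1.751
Φ⁻¹(FA) = 0.050
d' = z(H) − z(FA) = 1.751 − 0.050 = 1.701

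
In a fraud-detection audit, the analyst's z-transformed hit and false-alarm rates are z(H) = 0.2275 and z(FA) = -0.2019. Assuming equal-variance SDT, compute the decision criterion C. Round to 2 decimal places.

C = -0.01

c = −½·[z(H) + z(FA)] = −½·(0.2275 + (-0.2019)) = -0.0128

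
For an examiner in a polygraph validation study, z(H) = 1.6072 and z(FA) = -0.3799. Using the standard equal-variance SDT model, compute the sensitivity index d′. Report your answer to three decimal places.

d′ = 1.987

d' = z(H) − z(FA) = 1.6072 − (-0.3799) = 1.9871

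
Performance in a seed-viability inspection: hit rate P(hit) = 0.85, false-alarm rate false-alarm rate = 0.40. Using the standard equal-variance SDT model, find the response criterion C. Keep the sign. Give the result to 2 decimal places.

C = -0.39

Φ⁻¹(0.85) = 1.0364, Φ⁻¹(0.40) = -0.2533
c = −½·[z(H) + z(FA)] = −0.5 × (1.0364 + (-0.2533)) = -0.39155
c < 0: the technician has a liberal response bias.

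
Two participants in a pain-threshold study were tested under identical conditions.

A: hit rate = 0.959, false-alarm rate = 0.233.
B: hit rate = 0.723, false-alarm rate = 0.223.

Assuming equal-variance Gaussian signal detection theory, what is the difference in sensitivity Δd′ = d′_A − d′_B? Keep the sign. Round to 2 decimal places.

A: z(0.959) = 1.739, z(0.233) = -0.729, d' = 2.468
B: z(0.723) = 0.592, z(0.223) = -0.762, d' = 1.354
Δd' = d'_A − d'_B = 2.468 − 1.354 = 1.114
A has the higher sensitivity.

Δd′ = 1.11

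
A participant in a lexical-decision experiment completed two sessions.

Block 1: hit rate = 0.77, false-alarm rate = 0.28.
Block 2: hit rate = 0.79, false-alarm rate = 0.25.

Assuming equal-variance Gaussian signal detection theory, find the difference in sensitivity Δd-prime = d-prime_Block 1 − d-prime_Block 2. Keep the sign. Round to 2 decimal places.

Δd-prime = -0.16

Block 1: z(0.77) = 0.739, z(0.28) = -0.583, d' = 1.322
Block 2: z(0.79) = 0.806, z(0.25) = -0.674, d' = 1.480
Δd' = d'_Block 1 − d'_Block 2 = 1.322 − 1.480 = -0.158
Block 2 has the higher sensitivity.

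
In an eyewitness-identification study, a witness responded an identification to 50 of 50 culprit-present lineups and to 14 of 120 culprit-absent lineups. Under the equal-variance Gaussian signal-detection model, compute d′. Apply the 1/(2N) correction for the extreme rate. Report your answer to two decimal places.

d′ = 3.52

The hit rate is 50/50 = 1, so apply the 1/(2N) correction: H → 1 − 1/(2·50) = 0.99000.
z(H) = z(0.99000) = 2.326
z(FA) = z(0.11667) = -1.192
d' = 2.326 − (-1.192) = 3.518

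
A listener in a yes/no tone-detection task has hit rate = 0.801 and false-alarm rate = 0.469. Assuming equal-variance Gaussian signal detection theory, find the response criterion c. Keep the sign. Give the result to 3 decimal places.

c = -0.384

Φ⁻¹(0.801) = 0.8452, Φ⁻¹(0.469) = -0.0778
c = −½·[z(H) + z(FA)] = −0.5 × (0.8452 + (-0.0778)) = -0.3837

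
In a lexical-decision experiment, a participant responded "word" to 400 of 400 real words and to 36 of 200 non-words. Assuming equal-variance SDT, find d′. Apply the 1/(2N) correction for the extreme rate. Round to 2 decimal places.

d′ = 3.94

The hit rate is 400/400 = 1, so apply the 1/(2N) correction: H → 1 − 1/(2·400) = 0.99875.
z(H) = z(0.99875) = 3.023
z(FA) = z(0.18000) = -0.915
d' = 3.023 − (-0.915) = 3.938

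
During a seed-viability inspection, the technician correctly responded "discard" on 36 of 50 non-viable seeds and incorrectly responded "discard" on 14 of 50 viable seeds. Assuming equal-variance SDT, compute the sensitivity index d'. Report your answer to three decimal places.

H = 36/50 = 0.7200
FA = 14/50 = 0.2800
Φ⁻¹(H) = 0.5828
Φ⁻¹(FA) = -0.5828
d' = z(H) − z(FA) = 0.5828 − (-0.5828) = 1.1656

d' = 1.166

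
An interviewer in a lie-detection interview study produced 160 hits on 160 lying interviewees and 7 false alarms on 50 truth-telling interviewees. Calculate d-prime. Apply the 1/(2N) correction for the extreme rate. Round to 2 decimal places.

The hit rate is 160/160 = 1, so apply the 1/(2N) correction: H → 1 − 1/(2·160) = 0.99687.
z(H) = z(0.99687) = 2.734
z(FA) = z(0.14000) = -1.080
d' = 2.734 − (-1.080) = 3.814

d-prime = 3.81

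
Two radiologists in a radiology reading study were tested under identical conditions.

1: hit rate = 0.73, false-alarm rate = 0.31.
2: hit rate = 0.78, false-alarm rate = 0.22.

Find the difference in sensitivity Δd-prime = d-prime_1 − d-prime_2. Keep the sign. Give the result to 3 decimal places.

Δd-prime = -0.436

1: z(0.73) = 0.6128, z(0.31) = -0.4959, d' = 1.1087
2: z(0.78) = 0.7722, z(0.22) = -0.7722, d' = 1.5444
Δd' = d'_1 − d'_2 = 1.1087 − 1.5444 = -0.4357
2 has the higher sensitivity.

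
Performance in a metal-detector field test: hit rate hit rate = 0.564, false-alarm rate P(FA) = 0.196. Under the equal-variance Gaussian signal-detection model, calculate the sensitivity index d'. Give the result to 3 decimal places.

z(H) = z(0.564) = 0.1611
z(FA) = z(0.196) = -0.8560
d' = z(H) − z(FA) = 0.1611 − (-0.8560) = 1.0171

d' = 1.017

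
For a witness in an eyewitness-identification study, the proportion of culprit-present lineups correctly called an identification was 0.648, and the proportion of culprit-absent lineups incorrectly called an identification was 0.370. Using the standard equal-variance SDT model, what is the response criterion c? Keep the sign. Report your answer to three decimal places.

c = -0.024

Φ⁻¹(H) = 0.3799
Φ⁻¹(FA) = -0.3319
c = −½·[z(H) + z(FA)] = −0.5 × (0.3799 + (-0.3319)) = -0.0240
c < 0: the witness has a liberal response bias.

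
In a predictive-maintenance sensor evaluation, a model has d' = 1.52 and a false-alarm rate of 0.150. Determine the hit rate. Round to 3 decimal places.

hit rate = 0.686

z(false-alarm rate) = z(0.150) = -1.0364
z(H) = z(FA) + d' = -1.0364 + 1.52 = 0.4836
hit rate = Φ(0.4836) = 0.6857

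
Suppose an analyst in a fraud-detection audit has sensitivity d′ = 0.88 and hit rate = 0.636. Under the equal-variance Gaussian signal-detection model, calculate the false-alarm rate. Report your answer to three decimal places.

z(hit rate) = z(0.636) = 0.3478
z(FA) = z(H) − d' = 0.3478 − 0.88 = -0.5322
false-alarm rate = Φ(-0.5322) = 0.2973

false-alarm rate = 0.297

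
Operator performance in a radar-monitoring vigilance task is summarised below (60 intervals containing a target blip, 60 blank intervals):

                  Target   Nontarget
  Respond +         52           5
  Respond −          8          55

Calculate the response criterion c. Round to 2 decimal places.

c = 0.14

H = 52/60 = 0.8667
FA = 5/60 = 0.0833
z(H) = z(0.8667) = 1.1109
z(FA) = z(0.0833) = -1.3832
c = −½·[z(H) + z(FA)] = −0.5 × (1.1109 + (-1.3832)) = 0.13615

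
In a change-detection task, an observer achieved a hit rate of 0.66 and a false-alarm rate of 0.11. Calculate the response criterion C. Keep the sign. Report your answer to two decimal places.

z(0.66) = 0.412, z(0.11) = -1.227
c = −½·[z(H) + z(FA)] = −0.5 × (0.412 + (-1.227)) = 0.4075

C = 0.41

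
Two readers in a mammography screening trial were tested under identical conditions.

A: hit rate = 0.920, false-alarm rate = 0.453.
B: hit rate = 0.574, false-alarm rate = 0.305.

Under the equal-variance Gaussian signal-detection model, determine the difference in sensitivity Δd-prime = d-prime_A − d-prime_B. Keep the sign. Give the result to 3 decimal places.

Δd-prime = 0.827

A: z(0.920) = 1.4051, z(0.453) = -0.1181, d' = 1.5232
B: z(0.574) = 0.1866, z(0.305) = -0.5101, d' = 0.6967
Δd' = d'_A − d'_B = 1.5232 − 0.6967 = 0.8265
A has the higher sensitivity.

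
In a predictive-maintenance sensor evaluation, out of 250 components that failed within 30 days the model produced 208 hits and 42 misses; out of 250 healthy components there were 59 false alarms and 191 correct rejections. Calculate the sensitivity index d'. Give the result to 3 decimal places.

H = 208/250 = 0.8320
FA = 59/250 = 0.2360
z(H) = z(0.8320) = 0.9621
z(FA) = z(0.2360) = -0.7192
d' = z(H) − z(FA) = 0.9621 − (-0.7192) = 1.6813

d' = 1.681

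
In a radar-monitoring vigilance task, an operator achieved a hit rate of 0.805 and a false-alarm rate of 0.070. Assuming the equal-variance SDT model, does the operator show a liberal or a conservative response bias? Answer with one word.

z(H) = 0.860, z(FA) = -1.476
c = −½·(z(H) + z(FA)) = 0.308
c > 0 → conservative criterion (biased toward responding “no”).

conservative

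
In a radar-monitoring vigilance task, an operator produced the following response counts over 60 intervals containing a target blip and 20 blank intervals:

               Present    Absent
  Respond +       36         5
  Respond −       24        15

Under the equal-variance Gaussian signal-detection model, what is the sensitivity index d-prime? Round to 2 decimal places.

d-prime = 0.93

H = 36/60 = 0.6000
FA = 5/20 = 0.2500
z(H) = z(0.6000) = 0.253
z(FA) = z(0.2500) = -0.674
d' = z(H) − z(FA) = 0.253 − (-0.674) = 0.927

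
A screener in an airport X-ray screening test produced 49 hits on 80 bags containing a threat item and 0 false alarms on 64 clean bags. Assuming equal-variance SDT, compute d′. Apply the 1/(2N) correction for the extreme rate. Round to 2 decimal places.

d′ = 2.70

The false-alarm rate is 0/64 = 0, so apply the 1/(2N) correction: FA → 1/(2·64) = 0.00781.
z(H) = z(0.61250) = 0.286
z(FA) = z(0.00781) = -2.418
d' = 0.286 − (-2.418) = 2.704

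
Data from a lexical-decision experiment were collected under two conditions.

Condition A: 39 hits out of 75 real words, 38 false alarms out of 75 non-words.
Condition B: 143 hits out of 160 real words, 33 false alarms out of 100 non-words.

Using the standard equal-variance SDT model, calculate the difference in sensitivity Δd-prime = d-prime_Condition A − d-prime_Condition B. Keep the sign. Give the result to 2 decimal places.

Condition A: z(0.5200) = 0.050, z(0.5067) = 0.017, d' = 0.033
Condition B: z(0.8938) = 1.247, z(0.3300) = -0.440, d' = 1.687
Δd' = d'_Condition A − d'_Condition B = 0.033 − 1.687 = -1.654
Condition B has the higher sensitivity.

Δd-prime = -1.65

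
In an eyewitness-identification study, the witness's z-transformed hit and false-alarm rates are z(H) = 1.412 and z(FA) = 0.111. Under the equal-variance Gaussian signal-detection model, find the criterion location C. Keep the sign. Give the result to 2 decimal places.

C = -0.76

c = −½·[z(H) + z(FA)] = −½·(1.412 + 0.111) = -0.7615
c < 0: the witness has a liberal response bias.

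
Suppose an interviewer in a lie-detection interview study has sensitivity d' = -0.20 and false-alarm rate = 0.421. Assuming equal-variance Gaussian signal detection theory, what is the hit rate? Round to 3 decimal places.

hit rate = 0.345

z(false-alarm rate) = z(0.421) = -0.1993
z(H) = z(FA) + d' = -0.1993 + (-0.20) = -0.3993
hit rate = Φ(-0.3993) = 0.3448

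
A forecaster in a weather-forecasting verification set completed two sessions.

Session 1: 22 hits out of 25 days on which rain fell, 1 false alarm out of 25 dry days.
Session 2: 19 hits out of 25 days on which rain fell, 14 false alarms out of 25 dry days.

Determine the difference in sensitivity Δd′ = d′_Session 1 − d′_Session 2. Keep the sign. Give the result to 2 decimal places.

Δd′ = 2.37

Session 1: z(0.8800) = 1.175, z(0.0400) = -1.751, d' = 2.926
Session 2: z(0.7600) = 0.706, z(0.5600) = 0.151, d' = 0.555
Δd' = d'_Session 1 − d'_Session 2 = 2.926 − 0.555 = 2.371
Session 1 has the higher sensitivity.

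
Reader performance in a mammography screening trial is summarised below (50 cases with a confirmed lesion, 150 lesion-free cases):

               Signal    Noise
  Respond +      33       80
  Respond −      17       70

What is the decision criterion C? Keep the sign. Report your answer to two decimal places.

C = -0.25

H = 33/50 = 0.6600
FA = 80/150 = 0.5333
z(H) = z(0.6600) = 0.4125
z(FA) = z(0.5333) = 0.0836
c = −½·[z(H) + z(FA)] = −0.5 × (0.4125 + 0.0836) = -0.24805
c < 0: the reader has a liberal response bias.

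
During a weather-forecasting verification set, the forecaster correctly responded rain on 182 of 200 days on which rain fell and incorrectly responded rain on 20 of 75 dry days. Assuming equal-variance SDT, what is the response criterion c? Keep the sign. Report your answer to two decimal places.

c = -0.36

H = 182/200 = 0.9100
FA = 20/75 = 0.2667
z(H) = 1.3408
z(FA) = -0.6228
c = −½·[z(H) + z(FA)] = −0.5 × (1.3408 + (-0.6228)) = -0.3590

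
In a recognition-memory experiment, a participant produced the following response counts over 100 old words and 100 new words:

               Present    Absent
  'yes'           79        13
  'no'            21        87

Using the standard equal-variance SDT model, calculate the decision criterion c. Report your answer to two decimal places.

c = 0.16

H = 79/100 = 0.7900
FA = 13/100 = 0.1300
Φ⁻¹(H) = Φ⁻¹(0.7900) = 0.806
Φ⁻¹(FA) = Φ⁻¹(0.1300) = -1.126
c = −½·[z(H) + z(FA)] = −0.5 × (0.806 + (-1.126)) = 0.160
c > 0: the participant has a conservative response bias.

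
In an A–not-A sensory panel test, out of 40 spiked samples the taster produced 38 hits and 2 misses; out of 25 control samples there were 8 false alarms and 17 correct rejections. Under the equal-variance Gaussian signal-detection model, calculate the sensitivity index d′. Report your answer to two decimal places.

d′ = 2.11

H = 38/40 = 0.9500
FA = 8/25 = 0.3200
Φ⁻¹(0.9500) = 1.645, Φ⁻¹(0.3200) = -0.468
d' = z(H) − z(FA) = 1.645 − (-0.468) = 2.113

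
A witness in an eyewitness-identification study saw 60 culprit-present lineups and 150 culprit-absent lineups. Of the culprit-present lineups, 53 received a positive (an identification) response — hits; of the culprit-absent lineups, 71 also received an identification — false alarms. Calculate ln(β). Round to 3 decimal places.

H = 53/60 = 0.8833
FA = 71/150 = 0.4733
z(H) = 1.1916
z(FA) = -0.0670
ln β = −½·[z(H)² − z(FA)²] = −0.5 × (1.4199 − 0.0045) = -0.7077

ln β = -0.708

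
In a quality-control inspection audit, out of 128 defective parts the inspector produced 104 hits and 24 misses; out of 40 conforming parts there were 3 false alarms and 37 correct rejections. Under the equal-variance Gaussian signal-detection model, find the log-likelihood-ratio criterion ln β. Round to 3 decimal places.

H = 104/128 = 0.8125
FA = 3/40 = 0.0750
Φ⁻¹(0.8125) = 0.8871, Φ⁻¹(0.0750) = -1.4395
ln β = −½·[z(H)² − z(FA)²] = −0.5 × (0.7869 − 2.0722) = 0.64265

ln β = 0.643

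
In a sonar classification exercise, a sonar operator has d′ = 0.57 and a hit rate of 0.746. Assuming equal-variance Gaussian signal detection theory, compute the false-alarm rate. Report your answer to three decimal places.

false-alarm rate = 0.537

z(hit rate) = z(0.746) = 0.6620
z(FA) = z(H) − d' = 0.6620 − 0.57 = 0.0920
false-alarm rate = Φ(0.0920) = 0.5367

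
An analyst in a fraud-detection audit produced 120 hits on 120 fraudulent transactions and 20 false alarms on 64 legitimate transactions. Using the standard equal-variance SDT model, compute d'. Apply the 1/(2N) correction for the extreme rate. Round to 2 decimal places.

d' = 3.13

The hit rate is 120/120 = 1, so apply the 1/(2N) correction: H → 1 − 1/(2·120) = 0.99583.
z(H) = z(0.99583) = 2.638
z(FA) = z(0.31250) = -0.489
d' = 2.638 − (-0.489) = 3.127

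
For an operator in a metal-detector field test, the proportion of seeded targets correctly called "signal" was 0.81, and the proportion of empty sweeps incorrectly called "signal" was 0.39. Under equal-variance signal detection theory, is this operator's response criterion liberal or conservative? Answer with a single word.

z(H) = 0.878, z(FA) = -0.279
c = −½·(z(H) + z(FA)) = -0.2995
c < 0 → liberal criterion (biased toward responding “yes”).

liberal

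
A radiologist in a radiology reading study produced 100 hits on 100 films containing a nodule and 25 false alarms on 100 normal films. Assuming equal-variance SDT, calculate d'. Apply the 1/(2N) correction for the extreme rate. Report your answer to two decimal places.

d' = 3.25

The hit rate is 100/100 = 1, so apply the 1/(2N) correction: H → 1 − 1/(2·100) = 0.99500.
z(H) = z(0.99500) = 2.576
z(FA) = z(0.25000) = -0.674
d' = 2.576 − (-0.674) = 3.250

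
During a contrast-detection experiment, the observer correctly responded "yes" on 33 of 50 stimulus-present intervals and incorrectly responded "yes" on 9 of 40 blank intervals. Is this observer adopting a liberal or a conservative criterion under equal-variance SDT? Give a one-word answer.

z(H) = 0.412, z(FA) = -0.755
c = −½·(z(H) + z(FA)) = 0.1715
c > 0 → conservative criterion (biased toward responding “no”).

conservative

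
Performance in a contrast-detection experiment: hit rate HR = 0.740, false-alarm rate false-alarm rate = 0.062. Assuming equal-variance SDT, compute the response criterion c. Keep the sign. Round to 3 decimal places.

Φ⁻¹(H) = Φ⁻¹(0.740) = 0.6433
Φ⁻¹(FA) = Φ⁻¹(0.062) = -1.5382
c = −½·[z(H) + z(FA)] = −0.5 × (0.6433 + (-1.5382)) = 0.44745

c = 0.447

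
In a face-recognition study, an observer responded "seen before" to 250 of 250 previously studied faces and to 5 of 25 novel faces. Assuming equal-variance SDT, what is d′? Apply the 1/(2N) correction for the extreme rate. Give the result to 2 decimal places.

The hit rate is 250/250 = 1, so apply the 1/(2N) correction: H → 1 − 1/(2·250) = 0.99800.
z(H) = z(0.99800) = 2.878
z(FA) = z(0.20000) = -0.842
d' = 2.878 − (-0.842) = 3.720

d′ = 3.72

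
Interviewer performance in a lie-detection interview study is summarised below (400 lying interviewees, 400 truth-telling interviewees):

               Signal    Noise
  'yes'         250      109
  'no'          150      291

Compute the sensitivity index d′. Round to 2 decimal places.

d′ = 0.92

H = 250/400 = 0.6250
FA = 109/400 = 0.2725
z(H) = 0.3186
z(FA) = -0.6053
d' = z(H) − z(FA) = 0.3186 − (-0.6053) = 0.9239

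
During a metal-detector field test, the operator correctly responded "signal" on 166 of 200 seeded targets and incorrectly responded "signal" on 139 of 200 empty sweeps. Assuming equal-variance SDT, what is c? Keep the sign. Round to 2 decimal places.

c = -0.73

H = 166/200 = 0.8300
FA = 139/200 = 0.6950
z(0.8300) = 0.9542, z(0.6950) = 0.5101
c = −½·[z(H) + z(FA)] = −0.5 × (0.9542 + 0.5101) = -0.73215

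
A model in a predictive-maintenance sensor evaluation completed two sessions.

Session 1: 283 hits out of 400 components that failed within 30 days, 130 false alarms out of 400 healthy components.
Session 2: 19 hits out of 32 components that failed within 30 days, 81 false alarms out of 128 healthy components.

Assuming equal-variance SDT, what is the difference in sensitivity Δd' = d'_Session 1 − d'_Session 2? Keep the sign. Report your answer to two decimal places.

Δd' = 1.10

Session 1: z(0.7075) = 0.546, z(0.3250) = -0.454, d' = 1.000
Session 2: z(0.5938) = 0.237, z(0.6328) = 0.339, d' = -0.102
Δd' = d'_Session 1 − d'_Session 2 = 1.000 − (-0.102) = 1.102
Session 1 has the higher sensitivity.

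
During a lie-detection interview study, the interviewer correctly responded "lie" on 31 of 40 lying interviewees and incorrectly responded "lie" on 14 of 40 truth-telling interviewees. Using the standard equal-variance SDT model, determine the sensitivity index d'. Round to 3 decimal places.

d' = 1.141

H = 31/40 = 0.7750
FA = 14/40 = 0.3500
z(H) = z(0.7750) = 0.7554
z(FA) = z(0.3500) = -0.3853
d' = z(H) − z(FA) = 0.7554 − (-0.3853) = 1.1407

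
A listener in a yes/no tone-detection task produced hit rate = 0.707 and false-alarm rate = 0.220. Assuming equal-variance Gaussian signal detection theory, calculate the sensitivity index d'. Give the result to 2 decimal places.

Φ⁻¹(H) = Φ⁻¹(0.707) = 0.5446
Φ⁻¹(FA) = Φ⁻¹(0.220) = -0.7722
d' = z(H) − z(FA) = 0.5446 − (-0.7722) = 1.3168

d' = 1.32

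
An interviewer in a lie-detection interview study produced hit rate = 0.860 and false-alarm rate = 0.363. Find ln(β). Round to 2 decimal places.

ln β = -0.52

z(H) = 1.080
z(FA) = -0.350
ln β = −½·[z(H)² − z(FA)²] = −0.5 × (1.166 − 0.123) = -0.5215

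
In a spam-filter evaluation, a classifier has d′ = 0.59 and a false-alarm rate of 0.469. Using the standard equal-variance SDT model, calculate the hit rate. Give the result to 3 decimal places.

hit rate = 0.696

z(false-alarm rate) = z(0.469) = -0.0778
z(H) = z(FA) + d' = -0.0778 + 0.59 = 0.5122
hit rate = Φ(0.5122) = 0.6957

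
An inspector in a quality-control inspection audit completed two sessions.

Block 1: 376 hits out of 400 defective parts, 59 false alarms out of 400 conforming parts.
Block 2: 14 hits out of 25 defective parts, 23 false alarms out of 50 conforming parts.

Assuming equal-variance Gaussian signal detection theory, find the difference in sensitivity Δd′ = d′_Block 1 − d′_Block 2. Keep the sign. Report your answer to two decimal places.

Δd′ = 2.35

Block 1: z(0.9400) = 1.555, z(0.1475) = -1.047, d' = 2.602
Block 2: z(0.5600) = 0.151, z(0.4600) = -0.100, d' = 0.251
Δd' = d'_Block 1 − d'_Block 2 = 2.602 − 0.251 = 2.351
Block 1 has the higher sensitivity.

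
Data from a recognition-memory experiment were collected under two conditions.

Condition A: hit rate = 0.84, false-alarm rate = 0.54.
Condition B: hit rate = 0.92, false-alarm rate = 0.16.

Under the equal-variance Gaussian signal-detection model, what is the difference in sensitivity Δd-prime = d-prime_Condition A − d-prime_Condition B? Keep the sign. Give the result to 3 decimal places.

Δd-prime = -1.506

Condition A: z(0.84) = 0.9945, z(0.54) = 0.1004, d' = 0.8941
Condition B: z(0.92) = 1.4051, z(0.16) = -0.9945, d' = 2.3996
Δd' = d'_Condition A − d'_Condition B = 0.8941 − 2.3996 = -1.5055
Condition B has the higher sensitivity.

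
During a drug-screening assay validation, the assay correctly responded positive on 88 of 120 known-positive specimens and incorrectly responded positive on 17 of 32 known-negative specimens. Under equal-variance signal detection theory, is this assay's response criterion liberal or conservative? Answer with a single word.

z(H) = 0.623, z(FA) = 0.078
c = −½·(z(H) + z(FA)) = -0.3505
c < 0 → liberal criterion (biased toward responding “yes”).

liberal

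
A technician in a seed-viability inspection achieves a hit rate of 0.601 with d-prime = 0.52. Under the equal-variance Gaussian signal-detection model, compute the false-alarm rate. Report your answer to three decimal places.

false-alarm rate = 0.396

z(hit rate) = z(0.601) = 0.2559
z(FA) = z(H) − d' = 0.2559 − 0.52 = -0.2641
false-alarm rate = Φ(-0.2641) = 0.3959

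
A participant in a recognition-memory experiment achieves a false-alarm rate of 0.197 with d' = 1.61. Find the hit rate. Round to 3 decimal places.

z(false-alarm rate) = z(0.197) = -0.8524
z(H) = z(FA) + d' = -0.8524 + 1.61 = 0.7576
hit rate = Φ(0.7576) = 0.7757

hit rate = 0.776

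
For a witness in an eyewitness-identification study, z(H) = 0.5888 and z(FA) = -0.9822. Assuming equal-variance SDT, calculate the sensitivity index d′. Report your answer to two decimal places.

d' = z(H) − z(FA) = 0.5888 − (-0.9822) = 1.5710

d′ = 1.57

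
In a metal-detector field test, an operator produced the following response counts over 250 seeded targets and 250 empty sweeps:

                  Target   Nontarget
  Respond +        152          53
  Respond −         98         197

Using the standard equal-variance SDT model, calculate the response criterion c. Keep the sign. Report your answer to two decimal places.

c = 0.26

H = 152/250 = 0.6080
FA = 53/250 = 0.2120
Φ⁻¹(H) = 0.2741
Φ⁻¹(FA) = -0.7995
c = −½·[z(H) + z(FA)] = −0.5 × (0.2741 + (-0.7995)) = 0.2627
c > 0: the operator has a conservative response bias.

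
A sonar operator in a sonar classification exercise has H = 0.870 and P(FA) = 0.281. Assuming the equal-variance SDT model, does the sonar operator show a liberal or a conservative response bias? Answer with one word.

z(H) = 1.126, z(FA) = -0.580
c = −½·(z(H) + z(FA)) = -0.273
c < 0 → liberal criterion (biased toward responding “yes”).

liberal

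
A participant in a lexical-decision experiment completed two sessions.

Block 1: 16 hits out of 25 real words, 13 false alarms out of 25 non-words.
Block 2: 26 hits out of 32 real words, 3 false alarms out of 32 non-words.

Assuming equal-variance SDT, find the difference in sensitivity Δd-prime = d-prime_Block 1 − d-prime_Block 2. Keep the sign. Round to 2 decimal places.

Block 1: z(0.6400) = 0.358, z(0.5200) = 0.050, d' = 0.308
Block 2: z(0.8125) = 0.887, z(0.0938) = -1.318, d' = 2.205
Δd' = d'_Block 1 − d'_Block 2 = 0.308 − 2.205 = -1.897
Block 2 has the higher sensitivity.

Δd-prime = -1.90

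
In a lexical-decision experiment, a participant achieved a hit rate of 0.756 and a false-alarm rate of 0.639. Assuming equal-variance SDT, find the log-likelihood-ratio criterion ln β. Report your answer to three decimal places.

z(H) = z(0.756) = 0.6935
z(FA) = z(0.639) = 0.3558
ln β = −½·[z(H)² − z(FA)²] = −0.5 × (0.4809 − 0.1266) = -0.17715

ln β = -0.177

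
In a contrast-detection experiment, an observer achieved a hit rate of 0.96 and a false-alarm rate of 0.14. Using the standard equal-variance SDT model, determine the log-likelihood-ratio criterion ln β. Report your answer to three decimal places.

ln β = -0.949

Φ⁻¹(H) = 1.7507
Φ⁻¹(FA) = -1.0803
ln β = −½·[z(H)² − z(FA)²] = −0.5 × (3.0650 − 1.1670) = -0.9490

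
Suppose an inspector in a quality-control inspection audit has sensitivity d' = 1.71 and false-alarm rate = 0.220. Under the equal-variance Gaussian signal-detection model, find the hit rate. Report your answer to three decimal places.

z(false-alarm rate) = z(0.220) = -0.7722
z(H) = z(FA) + d' = -0.7722 + 1.71 = 0.9378
hit rate = Φ(0.9378) = 0.8258

hit rate = 0.826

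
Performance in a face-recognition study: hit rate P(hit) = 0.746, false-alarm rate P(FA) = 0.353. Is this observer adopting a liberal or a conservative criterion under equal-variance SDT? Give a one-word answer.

z(H) = 0.662, z(FA) = -0.377
c = −½·(z(H) + z(FA)) = -0.1425
c < 0 → liberal criterion (biased toward responding “yes”).

liberal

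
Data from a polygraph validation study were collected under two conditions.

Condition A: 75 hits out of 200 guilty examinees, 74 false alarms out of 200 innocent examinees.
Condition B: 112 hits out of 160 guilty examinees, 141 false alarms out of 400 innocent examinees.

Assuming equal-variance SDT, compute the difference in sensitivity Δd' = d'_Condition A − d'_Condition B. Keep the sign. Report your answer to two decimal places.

Condition A: z(0.3750) = -0.319, z(0.3700) = -0.332, d' = 0.013
Condition B: z(0.7000) = 0.524, z(0.3525) = -0.379, d' = 0.903
Δd' = d'_Condition A − d'_Condition B = 0.013 − 0.903 = -0.890
Condition B has the higher sensitivity.

Δd' = -0.89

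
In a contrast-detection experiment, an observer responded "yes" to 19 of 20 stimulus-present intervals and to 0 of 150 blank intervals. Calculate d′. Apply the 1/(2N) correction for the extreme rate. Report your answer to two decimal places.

d′ = 4.36

The false-alarm rate is 0/150 = 0, so apply the 1/(2N) correction: FA → 1/(2·150) = 0.00333.
z(H) = z(0.95000) = 1.645
z(FA) = z(0.00333) = -2.713
d' = 1.645 − (-2.713) = 4.358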